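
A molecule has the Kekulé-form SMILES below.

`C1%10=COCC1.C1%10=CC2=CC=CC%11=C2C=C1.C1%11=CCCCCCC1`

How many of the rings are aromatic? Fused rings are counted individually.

The SMILES encodes a five-membered ring of four carbons and one oxygen, with one C=C double bond and two sp³ carbons; two fused six-membered carbon rings, each with three alternating C=C double bonds; an eight-membered carbon ring with one C=C double bond.
The 5-membered ring with one oxygen has two sp³ carbons, so it is not fully conjugated — not aromatic (2,3-dihydrofuran).
The fused 6/6-membered bicyclic is a single π system with 10 sp² atoms and 10 π electrons from ring double bonds. 10 = 4(2)+2, so the system is aromatic and both rings count as aromatic (naphthalene).
The 8-membered ring has six sp³ carbons, so it is not fully conjugated — not aromatic (cyclooctene).
2 of the 4 rings are aromatic. Total: 2.

2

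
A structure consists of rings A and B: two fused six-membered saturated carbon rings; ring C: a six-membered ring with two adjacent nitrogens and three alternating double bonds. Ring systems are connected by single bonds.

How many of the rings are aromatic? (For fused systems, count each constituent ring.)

1

Ring A has only sp³ atoms, so it is not fully conjugated — not aromatic (cyclohexane ring).
Ring B has only sp³ atoms, so it is not fully conjugated — not aromatic (cyclohexane ring).
Ring C has a continuous p-orbital overlap around the ring; 3 ring double bonds give 6 π electrons. Since 6 = 4n+2 (n=1), ring C is aromatic (pyridazine).
Aromatic: C. Total: 1.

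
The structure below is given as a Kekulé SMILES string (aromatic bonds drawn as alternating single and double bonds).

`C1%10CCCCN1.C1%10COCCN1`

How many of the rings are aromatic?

The SMILES encodes a six-membered saturated ring of five carbons and one N–H nitrogen; a six-membered saturated ring with an oxygen and an N–H nitrogen at positions 1 and 4.
The 6-membered ring with one N–H has only sp³ atoms, so it is not fully conjugated — not aromatic (piperidine).
The 6-membered ring with one oxygen and one N–H (1,4) has only sp³ atoms, so it is not fully conjugated — not aromatic (morpholine).
None of the rings are aromatic. Total: 0.

0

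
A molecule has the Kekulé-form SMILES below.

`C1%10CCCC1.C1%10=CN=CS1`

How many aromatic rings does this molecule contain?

The SMILES encodes a five-membered saturated carbon ring; a five-membered ring with a sulfur at position 1 and a nitrogen at position 3 (in a C=N bond), with two double bonds.
The 5-membered ring has only sp³ atoms, so it is not fully conjugated — not aromatic (cyclopentane).
The 5-membered ring with one sulfur and one =N– has a continuous p-orbital overlap around the ring; 2 ring double bonds (4 π electrons) plus a heteroatom lone pair (2) give 6 π electrons. That satisfies 4n+2 with n=1, so it is aromatic (thiazole).
1 of the 2 rings is aromatic. Total: 1.

1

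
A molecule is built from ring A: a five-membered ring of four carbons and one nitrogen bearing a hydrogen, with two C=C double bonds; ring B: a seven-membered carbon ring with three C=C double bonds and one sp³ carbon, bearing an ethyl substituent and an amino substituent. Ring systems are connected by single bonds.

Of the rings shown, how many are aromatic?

Ring A is planar and fully conjugated; 2 ring double bonds (4 π electrons) plus a heteroatom lone pair (2) give 6 π electrons. 6 = 4(1)+2, so ring A is aromatic (pyrrole).
Ring B has one sp³ carbon, so it is not fully conjugated — not aromatic (cycloheptatriene).
Aromatic: A. Total: 1.

1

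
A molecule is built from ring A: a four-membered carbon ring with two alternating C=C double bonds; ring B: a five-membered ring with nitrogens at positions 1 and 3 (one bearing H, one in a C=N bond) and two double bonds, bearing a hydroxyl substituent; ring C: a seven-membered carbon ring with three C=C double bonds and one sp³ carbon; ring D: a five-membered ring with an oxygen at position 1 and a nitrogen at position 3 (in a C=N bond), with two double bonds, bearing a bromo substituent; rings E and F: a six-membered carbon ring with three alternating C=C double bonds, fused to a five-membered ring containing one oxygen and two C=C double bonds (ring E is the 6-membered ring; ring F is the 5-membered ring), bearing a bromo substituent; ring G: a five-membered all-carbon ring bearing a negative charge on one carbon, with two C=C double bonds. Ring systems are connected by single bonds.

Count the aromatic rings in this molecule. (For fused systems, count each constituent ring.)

5

Ring A has only sp² ring atoms; a planar conformation would have a fully conjugated π system of 4 electrons. But 4 = 4(1), which is 4n not 4n+2, so ring A is not aromatic (cyclobutadiene) — cyclobutadiene is antiaromatic and distorts to a rectangle.
Ring B is planar and fully conjugated; 2 ring double bonds (4 π electrons) plus a heteroatom lone pair (2) give 6 π electrons. 6 = 4(1)+2, so ring B is aromatic (imidazole).
Ring C has one sp³ carbon, so it is not fully conjugated — not aromatic (cycloheptatriene).
Ring D is fully conjugated (every ring atom contributes a p orbital); 2 ring double bonds (4 π electrons) plus a heteroatom lone pair (2) give 6 π electrons. That satisfies 4n+2 with n=1, so ring D is aromatic (oxazole).
Rings E and F form a fused bicyclic system (with one oxygen) with 9 sp² atoms and 10 π electrons from ring double bonds plus a heteroatom lone pair. 10 = 4(2)+2, so the system is aromatic and both rings count as aromatic (benzofuran).
Ring G is fully conjugated (every ring atom contributes a p orbital); 2 ring double bonds (4 π electrons) plus the carbanion lone pair (2) give 6 π electrons. 6 = 4(1)+2, so ring G is aromatic (cyclopentadienyl anion).
Aromatic: B, D, E, F, G. Total: 5.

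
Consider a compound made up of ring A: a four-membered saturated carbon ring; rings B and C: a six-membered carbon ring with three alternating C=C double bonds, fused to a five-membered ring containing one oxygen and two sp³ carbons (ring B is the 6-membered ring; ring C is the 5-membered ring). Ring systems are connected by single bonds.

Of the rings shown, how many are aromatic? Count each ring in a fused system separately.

1

Ring A has only sp³ atoms, so it is not fully conjugated — not aromatic (cyclobutane).
Ring B has a continuous p-orbital overlap around the ring; 3 ring double bonds give 6 π electrons. Since 6 = 4n+2 (n=1), ring B is aromatic (benzene ring).
Ring C has two sp³ carbons, so it is not fully conjugated — not aromatic (oxolane ring).
Aromatic: B. Total: 1.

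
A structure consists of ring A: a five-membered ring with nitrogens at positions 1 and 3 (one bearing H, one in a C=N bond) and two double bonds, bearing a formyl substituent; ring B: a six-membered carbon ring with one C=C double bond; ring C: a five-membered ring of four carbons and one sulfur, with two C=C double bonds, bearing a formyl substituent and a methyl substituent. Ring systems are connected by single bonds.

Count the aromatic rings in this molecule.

Ring A is planar and fully conjugated; 2 ring double bonds (4 π electrons) plus a heteroatom lone pair (2) give 6 π electrons. Since 6 = 4n+2 (n=1), ring A is aromatic (imidazole).
Ring B has four sp³ carbons, so it is not fully conjugated — not aromatic (cyclohexene).
Ring C has a continuous p-orbital overlap around the ring; 2 ring double bonds (4 π electrons) plus a heteroatom lone pair (2) give 6 π electrons. Since 6 = 4n+2 (n=1), ring C is aromatic (thiophene).
Aromatic: A, C. Total: 2.

2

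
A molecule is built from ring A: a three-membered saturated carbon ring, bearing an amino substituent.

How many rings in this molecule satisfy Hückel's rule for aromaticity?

Ring A has only sp³ atoms, so it is not fully conjugated — not aromatic (cyclopropane).

0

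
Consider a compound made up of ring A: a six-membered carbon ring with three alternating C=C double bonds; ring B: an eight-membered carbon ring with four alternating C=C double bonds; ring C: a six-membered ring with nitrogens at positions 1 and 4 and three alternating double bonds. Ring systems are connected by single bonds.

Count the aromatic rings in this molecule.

2

Ring A has a continuous p-orbital overlap around the ring; 3 ring double bonds give 6 π electrons. 6 = 4(1)+2, so ring A is aromatic (benzene).
Ring B has only sp² ring atoms; a planar conformation would have a fully conjugated π system of 8 electrons. But 8 = 4(2), which is 4n not 4n+2, so ring B is not aromatic (cyclooctatetraene) — cyclooctatetraene distorts into a non-planar tub to avoid antiaromaticity.
Ring C is planar and fully conjugated; 3 ring double bonds give 6 π electrons. Since 6 = 4n+2 (n=1), ring C is aromatic (pyrazine).
Aromatic: A, C. Total: 2.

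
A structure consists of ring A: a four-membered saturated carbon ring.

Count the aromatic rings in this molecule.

Ring A has only sp³ atoms, so it is not fully conjugated — not aromatic (cyclobutane).

0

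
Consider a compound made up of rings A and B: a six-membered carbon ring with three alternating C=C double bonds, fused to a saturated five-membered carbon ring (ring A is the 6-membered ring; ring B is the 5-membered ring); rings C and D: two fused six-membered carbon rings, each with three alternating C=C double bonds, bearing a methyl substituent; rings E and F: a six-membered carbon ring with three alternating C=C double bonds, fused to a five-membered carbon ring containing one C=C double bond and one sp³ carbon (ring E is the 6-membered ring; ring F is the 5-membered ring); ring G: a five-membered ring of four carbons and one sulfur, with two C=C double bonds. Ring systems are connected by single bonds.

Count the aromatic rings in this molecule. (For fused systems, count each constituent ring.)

Ring A is planar and fully conjugated; 3 ring double bonds give 6 π electrons. That satisfies 4n+2 with n=1, so ring A is aromatic (benzene ring).
Ring B has three sp³ carbons, so it is not fully conjugated — not aromatic (cyclopentane ring).
Rings C and D form a fused bicyclic system with 10 sp² atoms and 10 π electrons from ring double bonds. 10 = 4(2)+2, so the system is aromatic and both rings count as aromatic (naphthalene).
Ring E is fully conjugated (every ring atom contributes a p orbital); 3 ring double bonds give 6 π electrons. Since 6 = 4n+2 (n=1), ring E is aromatic (benzene ring).
Ring F has one sp³ carbon, so it is not fully conjugated — not aromatic (cyclopentene ring).
Ring G is planar and fully conjugated; 2 ring double bonds (4 π electrons) plus a heteroatom lone pair (2) give 6 π electrons. 6 = 4(1)+2, so ring G is aromatic (thiophene).
Aromatic: A, C, D, E, G. Total: 5.

5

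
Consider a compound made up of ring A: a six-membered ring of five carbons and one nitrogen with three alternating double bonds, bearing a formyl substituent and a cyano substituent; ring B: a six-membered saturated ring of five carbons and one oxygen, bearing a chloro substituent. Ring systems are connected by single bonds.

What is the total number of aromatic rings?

1

Ring A is planar and fully conjugated; 3 ring double bonds give 6 π electrons. 6 = 4(1)+2, so ring A is aromatic (pyridine).
Ring B has only sp³ atoms, so it is not fully conjugated — not aromatic (tetrahydropyran).
Aromatic: A. Total: 1.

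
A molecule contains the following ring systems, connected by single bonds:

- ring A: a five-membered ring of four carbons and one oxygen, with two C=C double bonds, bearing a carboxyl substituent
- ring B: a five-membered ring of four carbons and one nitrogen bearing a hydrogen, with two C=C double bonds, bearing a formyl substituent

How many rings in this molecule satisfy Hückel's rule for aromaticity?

2

Ring A is fully conjugated (every ring atom contributes a p orbital); 2 ring double bonds (4 π electrons) plus a heteroatom lone pair (2) give 6 π electrons. That satisfies 4n+2 with n=1, so ring A is aromatic (furan).
Ring B is fully conjugated (every ring atom contributes a p orbital); 2 ring double bonds (4 π electrons) plus a heteroatom lone pair (2) give 6 π electrons. Since 6 = 4n+2 (n=1), ring B is aromatic (pyrrole).
Aromatic: A, B. Total: 2.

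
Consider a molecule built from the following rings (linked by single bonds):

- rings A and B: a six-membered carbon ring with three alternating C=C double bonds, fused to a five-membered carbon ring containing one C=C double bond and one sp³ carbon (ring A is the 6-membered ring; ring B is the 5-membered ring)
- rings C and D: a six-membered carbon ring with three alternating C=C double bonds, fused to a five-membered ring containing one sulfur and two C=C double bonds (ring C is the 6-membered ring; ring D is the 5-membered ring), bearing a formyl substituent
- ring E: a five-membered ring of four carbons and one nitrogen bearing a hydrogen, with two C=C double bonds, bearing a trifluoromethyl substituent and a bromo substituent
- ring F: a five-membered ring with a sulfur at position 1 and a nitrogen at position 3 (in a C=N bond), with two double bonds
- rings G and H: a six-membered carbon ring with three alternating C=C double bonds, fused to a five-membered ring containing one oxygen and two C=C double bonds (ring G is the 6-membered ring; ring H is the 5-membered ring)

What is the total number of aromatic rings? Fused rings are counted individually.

7

Ring A is planar and fully conjugated; 3 ring double bonds give 6 π electrons. 6 = 4(1)+2, so ring A is aromatic (benzene ring).
Ring B has one sp³ carbon, so it is not fully conjugated — not aromatic (cyclopentene ring).
Rings C and D form a fused bicyclic system (with one sulfur) with 9 sp² atoms and 10 π electrons from ring double bonds plus a heteroatom lone pair. 10 = 4(2)+2, so the system is aromatic and both rings count as aromatic (benzothiophene).
Ring E is planar and fully conjugated; 2 ring double bonds (4 π electrons) plus a heteroatom lone pair (2) give 6 π electrons. That satisfies 4n+2 with n=1, so ring E is aromatic (pyrrole).
Ring F is fully conjugated (every ring atom contributes a p orbital); 2 ring double bonds (4 π electrons) plus a heteroatom lone pair (2) give 6 π electrons. 6 = 4(1)+2, so ring F is aromatic (thiazole).
Rings G and H form a fused bicyclic system (with one oxygen) with 9 sp² atoms and 10 π electrons from ring double bonds plus a heteroatom lone pair. 10 = 4(2)+2, so the system is aromatic and both rings count as aromatic (benzofuran).
Aromatic: A, C, D, E, F, G, H. Total: 7.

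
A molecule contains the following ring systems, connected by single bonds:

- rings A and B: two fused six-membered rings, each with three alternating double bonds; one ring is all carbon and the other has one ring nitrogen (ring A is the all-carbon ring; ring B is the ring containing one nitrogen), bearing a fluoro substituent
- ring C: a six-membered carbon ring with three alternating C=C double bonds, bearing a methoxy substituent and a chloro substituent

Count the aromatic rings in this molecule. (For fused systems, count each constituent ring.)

Rings A and B form a fused bicyclic system (with one nitrogen) with 10 sp² atoms and 10 π electrons from ring double bonds. 10 = 4(2)+2, so the system is aromatic and both rings count as aromatic (quinoline).
Ring C has a continuous p-orbital overlap around the ring; 3 ring double bonds give 6 π electrons. 6 = 4(1)+2, so ring C is aromatic (benzene).
Aromatic: A, B, C. Total: 3.

3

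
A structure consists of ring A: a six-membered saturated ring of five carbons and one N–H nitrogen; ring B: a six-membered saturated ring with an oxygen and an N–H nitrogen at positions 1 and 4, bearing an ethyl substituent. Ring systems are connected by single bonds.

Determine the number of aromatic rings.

Ring A has only sp³ atoms, so it is not fully conjugated — not aromatic (piperidine).
Ring B has only sp³ atoms, so it is not fully conjugated — not aromatic (morpholine).
No ring is aromatic. Total: 0.

0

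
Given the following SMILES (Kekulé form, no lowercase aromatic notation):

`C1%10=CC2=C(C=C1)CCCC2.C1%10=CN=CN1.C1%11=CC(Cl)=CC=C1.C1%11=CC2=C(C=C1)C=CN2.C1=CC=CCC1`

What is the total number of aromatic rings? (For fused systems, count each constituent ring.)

5

The SMILES encodes a six-membered carbon ring with three alternating C=C double bonds, fused to a saturated six-membered carbon ring; a five-membered ring with nitrogens at positions 1 and 3 (one bearing H, one in a C=N bond) and two double bonds; a six-membered carbon ring with three alternating C=C double bonds; a six-membered carbon ring with three alternating C=C double bonds, fused to a five-membered ring containing one N–H nitrogen and two C=C double bonds; a six-membered carbon ring with two conjugated C=C double bonds and two sp³ carbons.
The 6-membered ring has a continuous p-orbital overlap around the ring; 3 ring double bonds give 6 π electrons. That satisfies 4n+2 with n=1, so it is aromatic (benzene ring).
The second 6-membered ring has four sp³ carbons, so it is not fully conjugated — not aromatic (cyclohexane ring).
The 5-membered ring with two nitrogens (one N–H, one =N–) is planar and fully conjugated; 2 ring double bonds (4 π electrons) plus a heteroatom lone pair (2) give 6 π electrons. Since 6 = 4n+2 (n=1), it is aromatic (imidazole).
The third 6-membered ring has a continuous p-orbital overlap around the ring; 3 ring double bonds give 6 π electrons. 6 = 4(1)+2, so it is aromatic (benzene).
The fused 6/5-membered bicyclic (with one N–H) is a single π system with 9 sp² atoms and 10 π electrons from ring double bonds plus a heteroatom lone pair. 10 = 4(2)+2, so the system is aromatic and both rings count as aromatic (indole).
The fourth 6-membered ring has two sp³ carbons, so it is not fully conjugated — not aromatic (1,3-cyclohexadiene).
5 of the 7 rings are aromatic. Total: 5.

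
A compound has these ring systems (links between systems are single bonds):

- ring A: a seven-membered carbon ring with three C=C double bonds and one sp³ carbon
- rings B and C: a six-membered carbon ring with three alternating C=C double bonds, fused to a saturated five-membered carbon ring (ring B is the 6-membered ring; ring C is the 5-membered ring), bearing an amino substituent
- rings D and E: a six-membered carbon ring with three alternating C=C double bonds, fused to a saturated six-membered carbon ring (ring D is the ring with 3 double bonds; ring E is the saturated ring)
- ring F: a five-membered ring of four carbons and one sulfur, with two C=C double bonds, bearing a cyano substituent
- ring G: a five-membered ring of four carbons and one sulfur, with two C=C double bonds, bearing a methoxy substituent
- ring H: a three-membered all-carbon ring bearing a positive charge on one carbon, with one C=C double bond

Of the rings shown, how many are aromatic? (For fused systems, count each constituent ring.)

Ring A has one sp³ carbon, so it is not fully conjugated — not aromatic (cycloheptatriene).
Ring B is planar and fully conjugated; 3 ring double bonds give 6 π electrons. 6 = 4(1)+2, so ring B is aromatic (benzene ring).
Ring C has three sp³ carbons, so it is not fully conjugated — not aromatic (cyclopentane ring).
Ring D has a continuous p-orbital overlap around the ring; 3 ring double bonds give 6 π electrons. Since 6 = 4n+2 (n=1), ring D is aromatic (benzene ring).
Ring E has four sp³ carbons, so it is not fully conjugated — not aromatic (cyclohexane ring).
Ring F is planar and fully conjugated; 2 ring double bonds (4 π electrons) plus a heteroatom lone pair (2) give 6 π electrons. That satisfies 4n+2 with n=1, so ring F is aromatic (thiophene).
Ring G has a continuous p-orbital overlap around the ring; 2 ring double bonds (4 π electrons) plus a heteroatom lone pair (2) give 6 π electrons. 6 = 4(1)+2, so ring G is aromatic (thiophene).
Ring H is planar and fully conjugated; 1 ring double bond (2 π electrons) plus the carbocation's empty p orbital (0, but keeps the ring conjugated) give 2 π electrons. Since 2 = 4n+2 (n=0), ring H is aromatic (cyclopropenyl cation).
Aromatic: B, D, F, G, H. Total: 5.

5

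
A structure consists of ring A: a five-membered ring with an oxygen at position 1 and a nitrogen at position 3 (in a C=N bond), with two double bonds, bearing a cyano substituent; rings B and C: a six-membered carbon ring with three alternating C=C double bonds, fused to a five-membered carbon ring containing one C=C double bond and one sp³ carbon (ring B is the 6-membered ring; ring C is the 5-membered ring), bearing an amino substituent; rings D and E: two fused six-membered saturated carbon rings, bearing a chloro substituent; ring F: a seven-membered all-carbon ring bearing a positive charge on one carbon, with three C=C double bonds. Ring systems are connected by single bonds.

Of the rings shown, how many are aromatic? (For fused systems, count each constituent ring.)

Ring A has a continuous p-orbital overlap around the ring; 2 ring double bonds (4 π electrons) plus a heteroatom lone pair (2) give 6 π electrons. 6 = 4(1)+2, so ring A is aromatic (oxazole).
Ring B is fully conjugated (every ring atom contributes a p orbital); 3 ring double bonds give 6 π electrons. That satisfies 4n+2 with n=1, so ring B is aromatic (benzene ring).
Ring C has one sp³ carbon, so it is not fully conjugated — not aromatic (cyclopentene ring).
Ring D has only sp³ atoms, so it is not fully conjugated — not aromatic (cyclohexane ring).
Ring E has only sp³ atoms, so it is not fully conjugated — not aromatic (cyclohexane ring).
Ring F is planar and fully conjugated; 3 ring double bonds (6 π electrons) plus the carbocation's empty p orbital (0, but keeps the ring conjugated) give 6 π electrons. Since 6 = 4n+2 (n=1), ring F is aromatic (tropylium cation).
Aromatic: A, B, F. Total: 3.

3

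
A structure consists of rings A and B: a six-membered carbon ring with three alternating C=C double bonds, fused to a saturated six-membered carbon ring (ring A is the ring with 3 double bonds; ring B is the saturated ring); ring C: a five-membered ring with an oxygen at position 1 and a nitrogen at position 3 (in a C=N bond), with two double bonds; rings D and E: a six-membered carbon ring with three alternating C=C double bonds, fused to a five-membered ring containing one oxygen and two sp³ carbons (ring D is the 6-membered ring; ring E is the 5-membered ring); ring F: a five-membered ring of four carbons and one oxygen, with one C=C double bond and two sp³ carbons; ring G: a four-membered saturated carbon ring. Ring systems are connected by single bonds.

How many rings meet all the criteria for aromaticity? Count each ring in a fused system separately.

3

Ring A is planar and fully conjugated; 3 ring double bonds give 6 π electrons. 6 = 4(1)+2, so ring A is aromatic (benzene ring).
Ring B has four sp³ carbons, so it is not fully conjugated — not aromatic (cyclohexane ring).
Ring C is fully conjugated (every ring atom contributes a p orbital); 2 ring double bonds (4 π electrons) plus a heteroatom lone pair (2) give 6 π electrons. Since 6 = 4n+2 (n=1), ring C is aromatic (oxazole).
Ring D has a continuous p-orbital overlap around the ring; 3 ring double bonds give 6 π electrons. That satisfies 4n+2 with n=1, so ring D is aromatic (benzene ring).
Ring E has two sp³ carbons, so it is not fully conjugated — not aromatic (oxolane ring).
Ring F has two sp³ carbons, so it is not fully conjugated — not aromatic (2,3-dihydrofuran).
Ring G has only sp³ atoms, so it is not fully conjugated — not aromatic (cyclobutane).
Aromatic: A, C, D. Total: 3.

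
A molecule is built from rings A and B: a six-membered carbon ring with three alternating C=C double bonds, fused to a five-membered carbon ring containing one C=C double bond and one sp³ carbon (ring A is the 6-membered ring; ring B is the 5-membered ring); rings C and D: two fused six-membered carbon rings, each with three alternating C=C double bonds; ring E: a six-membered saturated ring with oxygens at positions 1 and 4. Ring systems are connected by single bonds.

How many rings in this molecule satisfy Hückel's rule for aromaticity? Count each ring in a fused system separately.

Ring A has a continuous p-orbital overlap around the ring; 3 ring double bonds give 6 π electrons. Since 6 = 4n+2 (n=1), ring A is aromatic (benzene ring).
Ring B has one sp³ carbon, so it is not fully conjugated — not aromatic (cyclopentene ring).
Rings C and D form a fused bicyclic system with 10 sp² atoms and 10 π electrons from ring double bonds. 10 = 4(2)+2, so the system is aromatic and both rings count as aromatic (naphthalene).
Ring E has only sp³ atoms, so it is not fully conjugated — not aromatic (1,4-dioxane).
Aromatic: A, C, D. Total: 3.

3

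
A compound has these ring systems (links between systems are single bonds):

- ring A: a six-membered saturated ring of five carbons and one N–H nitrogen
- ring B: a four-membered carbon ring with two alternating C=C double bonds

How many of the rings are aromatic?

0

Ring A has only sp³ atoms, so it is not fully conjugated — not aromatic (piperidine).
Ring B has only sp² ring atoms; a planar conformation would have a fully conjugated π system of 4 electrons. But 4 = 4(1), which is 4n not 4n+2, so ring B is not aromatic (cyclobutadiene) — cyclobutadiene is antiaromatic and distorts to a rectangle.
No ring is aromatic. Total: 0.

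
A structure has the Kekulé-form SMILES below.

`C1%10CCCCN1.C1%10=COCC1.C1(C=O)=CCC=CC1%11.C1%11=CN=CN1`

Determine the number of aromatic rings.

1

The SMILES encodes a six-membered saturated ring of five carbons and one N–H nitrogen; a five-membered ring of four carbons and one oxygen, with one C=C double bond and two sp³ carbons; a six-membered carbon ring with two isolated C=C double bonds and two sp³ carbons; a five-membered ring with nitrogens at positions 1 and 3 (one bearing H, one in a C=N bond) and two double bonds.
The 6-membered ring with one N–H has only sp³ atoms, so it is not fully conjugated — not aromatic (piperidine).
The 5-membered ring with one oxygen has two sp³ carbons, so it is not fully conjugated — not aromatic (2,3-dihydrofuran).
The 6-membered ring has two sp³ carbons, so it is not fully conjugated — not aromatic (1,4-cyclohexadiene).
The 5-membered ring with two nitrogens (one N–H, one =N–) is planar and fully conjugated; 2 ring double bonds (4 π electrons) plus a heteroatom lone pair (2) give 6 π electrons. That satisfies 4n+2 with n=1, so it is aromatic (imidazole).
1 of the 4 rings is aromatic. Total: 1.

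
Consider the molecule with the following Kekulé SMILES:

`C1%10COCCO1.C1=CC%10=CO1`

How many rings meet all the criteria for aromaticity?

The SMILES encodes a six-membered saturated ring with oxygens at positions 1 and 4; a five-membered ring of four carbons and one oxygen, with two C=C double bonds.
The 6-membered ring with two oxygens (1,4) has only sp³ atoms, so it is not fully conjugated — not aromatic (1,4-dioxane).
The 5-membered ring with one oxygen is fully conjugated (every ring atom contributes a p orbital); 2 ring double bonds (4 π electrons) plus a heteroatom lone pair (2) give 6 π electrons. 6 = 4(1)+2, so it is aromatic (furan).
1 of the 2 rings is aromatic. Total: 1.

1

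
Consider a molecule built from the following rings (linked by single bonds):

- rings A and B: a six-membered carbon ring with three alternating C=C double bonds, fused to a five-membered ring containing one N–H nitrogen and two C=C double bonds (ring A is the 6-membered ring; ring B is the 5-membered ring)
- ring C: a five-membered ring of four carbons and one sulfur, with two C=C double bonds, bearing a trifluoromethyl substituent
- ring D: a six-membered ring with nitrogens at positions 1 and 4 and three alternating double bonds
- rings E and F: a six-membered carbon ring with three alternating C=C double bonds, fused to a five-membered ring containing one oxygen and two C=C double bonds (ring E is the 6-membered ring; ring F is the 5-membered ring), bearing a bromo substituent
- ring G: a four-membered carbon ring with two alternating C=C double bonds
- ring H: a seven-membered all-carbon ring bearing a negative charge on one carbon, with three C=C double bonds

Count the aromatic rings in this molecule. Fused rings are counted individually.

Rings A and B form a fused bicyclic system (with one N–H) with 9 sp² atoms and 10 π electrons from ring double bonds plus a heteroatom lone pair. 10 = 4(2)+2, so the system is aromatic and both rings count as aromatic (indole).
Ring C is fully conjugated (every ring atom contributes a p orbital); 2 ring double bonds (4 π electrons) plus a heteroatom lone pair (2) give 6 π electrons. Since 6 = 4n+2 (n=1), ring C is aromatic (thiophene).
Ring D is fully conjugated (every ring atom contributes a p orbital); 3 ring double bonds give 6 π electrons. That satisfies 4n+2 with n=1, so ring D is aromatic (pyrazine).
Rings E and F form a fused bicyclic system (with one oxygen) with 9 sp² atoms and 10 π electrons from ring double bonds plus a heteroatom lone pair. 10 = 4(2)+2, so the system is aromatic and both rings count as aromatic (benzofuran).
Ring G has only sp² ring atoms; a planar conformation would have a fully conjugated π system of 4 electrons. But 4 = 4(1), which is 4n not 4n+2, so ring G is not aromatic (cyclobutadiene) — cyclobutadiene is antiaromatic and distorts to a rectangle.
Ring H has only sp² ring atoms; a planar conformation would have a fully conjugated π system of 8 electrons. But 8 = 4(2), which is 4n not 4n+2, so ring H is not aromatic (cycloheptatrienyl anion).
Aromatic: A, B, C, D, E, F. Total: 6.

6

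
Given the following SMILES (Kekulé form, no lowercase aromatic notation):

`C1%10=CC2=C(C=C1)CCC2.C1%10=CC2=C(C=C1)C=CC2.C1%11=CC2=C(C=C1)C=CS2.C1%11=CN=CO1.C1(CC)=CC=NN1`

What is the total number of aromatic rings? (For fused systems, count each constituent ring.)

6

The SMILES encodes a six-membered carbon ring with three alternating C=C double bonds, fused to a saturated five-membered carbon ring; a six-membered carbon ring with three alternating C=C double bonds, fused to a five-membered carbon ring containing one C=C double bond and one sp³ carbon; a six-membered carbon ring with three alternating C=C double bonds, fused to a five-membered ring containing one sulfur and two C=C double bonds; a five-membered ring with an oxygen at position 1 and a nitrogen at position 3 (in a C=N bond), with two double bonds; a five-membered ring with two adjacent nitrogens (one bearing H, one in a double bond) and two double bonds.
The 6-membered ring is planar and fully conjugated; 3 ring double bonds give 6 π electrons. That satisfies 4n+2 with n=1, so it is aromatic (benzene ring).
The 5-membered ring has three sp³ carbons, so it is not fully conjugated — not aromatic (cyclopentane ring).
The second 6-membered ring has a continuous p-orbital overlap around the ring; 3 ring double bonds give 6 π electrons. That satisfies 4n+2 with n=1, so it is aromatic (benzene ring).
The second 5-membered ring has one sp³ carbon, so it is not fully conjugated — not aromatic (cyclopentene ring).
The fused 6/5-membered bicyclic (with one sulfur) is a single π system with 9 sp² atoms and 10 π electrons from ring double bonds plus a heteroatom lone pair. 10 = 4(2)+2, so the system is aromatic and both rings count as aromatic (benzothiophene).
The 5-membered ring with one oxygen and one =N– is fully conjugated (every ring atom contributes a p orbital); 2 ring double bonds (4 π electrons) plus a heteroatom lone pair (2) give 6 π electrons. 6 = 4(1)+2, so it is aromatic (oxazole).
The 5-membered ring with two adjacent nitrogens (one N–H, one =N–) has a continuous p-orbital overlap around the ring; 2 ring double bonds (4 π electrons) plus a heteroatom lone pair (2) give 6 π electrons. Since 6 = 4n+2 (n=1), it is aromatic (pyrazole).
6 of the 8 rings are aromatic. Total: 6.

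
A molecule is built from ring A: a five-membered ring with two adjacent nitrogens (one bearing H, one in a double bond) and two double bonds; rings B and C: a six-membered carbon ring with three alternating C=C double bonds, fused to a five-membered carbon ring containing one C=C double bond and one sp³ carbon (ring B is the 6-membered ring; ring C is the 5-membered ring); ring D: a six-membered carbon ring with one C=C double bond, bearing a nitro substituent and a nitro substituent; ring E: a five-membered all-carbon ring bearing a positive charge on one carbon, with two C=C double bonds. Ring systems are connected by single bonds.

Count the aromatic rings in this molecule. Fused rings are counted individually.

2

Ring A has a continuous p-orbital overlap around the ring; 2 ring double bonds (4 π electrons) plus a heteroatom lone pair (2) give 6 π electrons. 6 = 4(1)+2, so ring A is aromatic (pyrazole).
Ring B is planar and fully conjugated; 3 ring double bonds give 6 π electrons. That satisfies 4n+2 with n=1, so ring B is aromatic (benzene ring).
Ring C has one sp³ carbon, so it is not fully conjugated — not aromatic (cyclopentene ring).
Ring D has four sp³ carbons, so it is not fully conjugated — not aromatic (cyclohexene).
Ring E has only sp² ring atoms; a planar conformation would have a fully conjugated π system of 4 electrons. But 4 = 4(1), which is 4n not 4n+2, so ring E is not aromatic (cyclopentadienyl cation).
Aromatic: A, B. Total: 2.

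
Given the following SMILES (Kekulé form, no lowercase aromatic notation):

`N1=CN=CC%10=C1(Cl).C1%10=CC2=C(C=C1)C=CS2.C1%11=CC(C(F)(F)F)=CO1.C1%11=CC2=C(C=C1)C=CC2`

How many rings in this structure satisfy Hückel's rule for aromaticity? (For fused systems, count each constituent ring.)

5

The SMILES encodes a six-membered ring with nitrogens at positions 1 and 3 and three alternating double bonds; a six-membered carbon ring with three alternating C=C double bonds, fused to a five-membered ring containing one sulfur and two C=C double bonds; a five-membered ring of four carbons and one oxygen, with two C=C double bonds; a six-membered carbon ring with three alternating C=C double bonds, fused to a five-membered carbon ring containing one C=C double bond and one sp³ carbon.
The 6-membered ring with two nitrogens (1,3) is fully conjugated (every ring atom contributes a p orbital); 3 ring double bonds give 6 π electrons. That satisfies 4n+2 with n=1, so it is aromatic (pyrimidine).
The fused 6/5-membered bicyclic (with one sulfur) is a single π system with 9 sp² atoms and 10 π electrons from ring double bonds plus a heteroatom lone pair. 10 = 4(2)+2, so the system is aromatic and both rings count as aromatic (benzothiophene).
The 5-membered ring with one oxygen is planar and fully conjugated; 2 ring double bonds (4 π electrons) plus a heteroatom lone pair (2) give 6 π electrons. 6 = 4(1)+2, so it is aromatic (furan).
The 6-membered ring has a continuous p-orbital overlap around the ring; 3 ring double bonds give 6 π electrons. 6 = 4(1)+2, so it is aromatic (benzene ring).
The 5-membered ring has one sp³ carbon, so it is not fully conjugated — not aromatic (cyclopentene ring).
5 of the 6 rings are aromatic. Total: 5.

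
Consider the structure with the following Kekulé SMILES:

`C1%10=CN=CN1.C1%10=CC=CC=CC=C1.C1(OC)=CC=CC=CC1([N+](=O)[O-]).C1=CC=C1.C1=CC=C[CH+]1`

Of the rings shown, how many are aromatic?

1

The SMILES encodes a five-membered ring with nitrogens at positions 1 and 3 (one bearing H, one in a C=N bond) and two double bonds; an eight-membered carbon ring with four alternating C=C double bonds; a seven-membered carbon ring with three C=C double bonds and one sp³ carbon; a four-membered carbon ring with two alternating C=C double bonds; a five-membered all-carbon ring bearing a positive charge on one carbon, with two C=C double bonds.
The 5-membered ring with two nitrogens (one N–H, one =N–) is planar and fully conjugated; 2 ring double bonds (4 π electrons) plus a heteroatom lone pair (2) give 6 π electrons. Since 6 = 4n+2 (n=1), it is aromatic (imidazole).
The 8-membered ring has only sp² ring atoms; a planar conformation would have a fully conjugated π system of 8 electrons. But 8 = 4(2), which is 4n not 4n+2, so it is not aromatic (cyclooctatetraene) — cyclooctatetraene distorts into a non-planar tub to avoid antiaromaticity.
The 7-membered ring has one sp³ carbon, so it is not fully conjugated — not aromatic (cycloheptatriene).
The 4-membered ring has only sp² ring atoms; a planar conformation would have a fully conjugated π system of 4 electrons. But 4 = 4(1), which is 4n not 4n+2, so it is not aromatic (cyclobutadiene) — cyclobutadiene is antiaromatic and distorts to a rectangle.
The 5-membered ring has only sp² ring atoms; a planar conformation would have a fully conjugated π system of 4 electrons. But 4 = 4(1), which is 4n not 4n+2, so it is not aromatic (cyclopentadienyl cation).
1 of the 5 rings is aromatic. Total: 1.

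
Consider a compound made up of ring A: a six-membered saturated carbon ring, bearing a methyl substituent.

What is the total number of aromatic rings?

Ring A has only sp³ atoms, so it is not fully conjugated — not aromatic (cyclohexane).

0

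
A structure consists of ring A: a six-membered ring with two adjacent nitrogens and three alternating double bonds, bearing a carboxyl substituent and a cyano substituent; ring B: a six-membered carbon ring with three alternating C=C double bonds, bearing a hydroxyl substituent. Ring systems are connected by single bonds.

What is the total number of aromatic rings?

Ring A has a continuous p-orbital overlap around the ring; 3 ring double bonds give 6 π electrons. Since 6 = 4n+2 (n=1), ring A is aromatic (pyridazine).
Ring B is planar and fully conjugated; 3 ring double bonds give 6 π electrons. 6 = 4(1)+2, so ring B is aromatic (benzene).
Aromatic: A, B. Total: 2.

2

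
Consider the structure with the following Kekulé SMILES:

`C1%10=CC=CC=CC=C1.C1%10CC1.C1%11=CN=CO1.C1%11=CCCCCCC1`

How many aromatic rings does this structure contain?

The SMILES encodes an eight-membered carbon ring with four alternating C=C double bonds; a three-membered saturated carbon ring; a five-membered ring with an oxygen at position 1 and a nitrogen at position 3 (in a C=N bond), with two double bonds; an eight-membered carbon ring with one C=C double bond.
The 8-membered ring has only sp² ring atoms; a planar conformation would have a fully conjugated π system of 8 electrons. But 8 = 4(2), which is 4n not 4n+2, so it is not aromatic (cyclooctatetraene) — cyclooctatetraene distorts into a non-planar tub to avoid antiaromaticity.
The 3-membered ring has only sp³ atoms, so it is not fully conjugated — not aromatic (cyclopropane).
The 5-membered ring with one oxygen and one =N– is planar and fully conjugated; 2 ring double bonds (4 π electrons) plus a heteroatom lone pair (2) give 6 π electrons. That satisfies 4n+2 with n=1, so it is aromatic (oxazole).
The second 8-membered ring has six sp³ carbons, so it is not fully conjugated — not aromatic (cyclooctene).
1 of the 4 rings is aromatic. Total: 1.

1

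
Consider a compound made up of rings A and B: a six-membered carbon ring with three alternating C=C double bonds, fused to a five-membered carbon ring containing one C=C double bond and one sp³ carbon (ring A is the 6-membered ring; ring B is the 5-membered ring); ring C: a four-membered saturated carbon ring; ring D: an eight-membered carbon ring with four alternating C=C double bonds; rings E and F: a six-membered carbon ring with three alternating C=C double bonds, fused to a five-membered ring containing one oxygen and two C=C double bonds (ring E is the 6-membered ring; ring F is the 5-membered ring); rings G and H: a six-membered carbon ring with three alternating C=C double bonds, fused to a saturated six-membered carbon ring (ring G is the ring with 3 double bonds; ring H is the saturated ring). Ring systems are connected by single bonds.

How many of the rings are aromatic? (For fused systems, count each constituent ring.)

Ring A has a continuous p-orbital overlap around the ring; 3 ring double bonds give 6 π electrons. That satisfies 4n+2 with n=1, so ring A is aromatic (benzene ring).
Ring B has one sp³ carbon, so it is not fully conjugated — not aromatic (cyclopentene ring).
Ring C has only sp³ atoms, so it is not fully conjugated — not aromatic (cyclobutane).
Ring D has only sp² ring atoms; a planar conformation would have a fully conjugated π system of 8 electrons. But 8 = 4(2), which is 4n not 4n+2, so ring D is not aromatic (cyclooctatetraene) — cyclooctatetraene distorts into a non-planar tub to avoid antiaromaticity.
Rings E and F form a fused bicyclic system (with one oxygen) with 9 sp² atoms and 10 π electrons from ring double bonds plus a heteroatom lone pair. 10 = 4(2)+2, so the system is aromatic and both rings count as aromatic (benzofuran).
Ring G is planar and fully conjugated; 3 ring double bonds give 6 π electrons. 6 = 4(1)+2, so ring G is aromatic (benzene ring).
Ring H has four sp³ carbons, so it is not fully conjugated — not aromatic (cyclohexane ring).
Aromatic: A, E, F, G. Total: 4.

4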